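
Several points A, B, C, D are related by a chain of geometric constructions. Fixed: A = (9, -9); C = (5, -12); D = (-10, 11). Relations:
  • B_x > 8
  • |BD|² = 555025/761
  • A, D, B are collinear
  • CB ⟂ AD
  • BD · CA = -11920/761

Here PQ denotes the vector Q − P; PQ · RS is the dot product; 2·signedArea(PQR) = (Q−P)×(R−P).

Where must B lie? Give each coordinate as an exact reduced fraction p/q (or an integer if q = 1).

1. B_x = 6545/761  [A, D, B are collinear ∩ CB ⟂ AD]
2. B_y = -6529/761  [A, D, B are collinear ∩ CB ⟂ AD]
   → B = (6545/761, -6529/761)

B = (6545/761, -6529/761)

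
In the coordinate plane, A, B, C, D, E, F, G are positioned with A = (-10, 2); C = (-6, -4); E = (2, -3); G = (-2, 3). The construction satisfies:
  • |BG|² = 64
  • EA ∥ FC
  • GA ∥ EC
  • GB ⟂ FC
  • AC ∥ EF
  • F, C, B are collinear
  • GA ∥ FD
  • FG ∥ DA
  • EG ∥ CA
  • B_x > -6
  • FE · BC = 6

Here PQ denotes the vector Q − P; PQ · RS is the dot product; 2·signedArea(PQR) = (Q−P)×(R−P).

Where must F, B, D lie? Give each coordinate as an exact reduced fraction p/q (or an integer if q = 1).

B = (-66/13, -57/13)
D = (-2, -10)
F = (6, -9)

1. F_x = 6  [EA ∥ FC ∩ AC ∥ EF]
2. F_y = -9  [EA ∥ FC ∩ AC ∥ EF]
   → F = (6, -9)
3. B_x = -66/13  [F, C, B are collinear ∩ GB ⟂ FC]
4. B_y = -57/13  [F, C, B are collinear ∩ GB ⟂ FC]
   → B = (-66/13, -57/13)
5. D_x = -2  [FG ∥ DA ∩ GA ∥ FD]
6. D_y = -10  [FG ∥ DA ∩ GA ∥ FD]
   → D = (-2, -10)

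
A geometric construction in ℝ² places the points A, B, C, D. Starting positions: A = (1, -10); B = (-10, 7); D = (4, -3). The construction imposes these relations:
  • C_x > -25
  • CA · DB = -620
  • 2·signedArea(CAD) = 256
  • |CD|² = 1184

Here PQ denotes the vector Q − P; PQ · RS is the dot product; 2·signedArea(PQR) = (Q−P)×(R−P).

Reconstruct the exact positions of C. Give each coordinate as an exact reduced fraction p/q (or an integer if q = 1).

1. C_x = -24  [CA · DB = -620 ∩ 2·signedArea(CAD) = 256]
2. C_y = 17  [CA · DB = -620 ∩ 2·signedArea(CAD) = 256]
   → C = (-24, 17)

C = (-24, 17)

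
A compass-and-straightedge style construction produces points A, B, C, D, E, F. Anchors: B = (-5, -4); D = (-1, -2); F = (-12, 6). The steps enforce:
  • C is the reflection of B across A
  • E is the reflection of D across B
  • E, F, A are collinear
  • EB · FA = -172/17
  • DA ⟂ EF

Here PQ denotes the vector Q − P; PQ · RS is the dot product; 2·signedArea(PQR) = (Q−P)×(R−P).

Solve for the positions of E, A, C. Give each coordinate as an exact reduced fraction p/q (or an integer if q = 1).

A = (-161/17, -70/17)
C = (-237/17, -72/17)
E = (-9, -6)

1. E_x = -9  [E is the reflection of D across B]
2. E_y = -6  [E is the reflection of D across B]
   → E = (-9, -6)
3. A_x = -161/17  [E, F, A are collinear ∩ DA ⟂ EF]
4. A_y = -70/17  [E, F, A are collinear ∩ DA ⟂ EF]
   → A = (-161/17, -70/17)
5. C_x = -237/17  [C is the reflection of B across A]
6. C_y = -72/17  [C is the reflection of B across A]
   → C = (-237/17, -72/17)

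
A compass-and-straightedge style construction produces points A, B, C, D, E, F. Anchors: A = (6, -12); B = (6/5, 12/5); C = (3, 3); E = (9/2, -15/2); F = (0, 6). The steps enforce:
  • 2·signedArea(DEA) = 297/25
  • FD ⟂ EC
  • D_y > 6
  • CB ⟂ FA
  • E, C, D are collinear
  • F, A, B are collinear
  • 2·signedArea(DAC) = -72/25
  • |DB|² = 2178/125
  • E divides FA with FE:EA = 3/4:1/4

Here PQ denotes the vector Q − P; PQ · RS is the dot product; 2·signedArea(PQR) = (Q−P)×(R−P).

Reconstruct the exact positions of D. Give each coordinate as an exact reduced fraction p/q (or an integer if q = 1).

1. D_x = 63/25  [E, C, D are collinear ∩ FD ⟂ EC]
2. D_y = 159/25  [E, C, D are collinear ∩ FD ⟂ EC]
   → D = (63/25, 159/25)

D = (63/25, 159/25)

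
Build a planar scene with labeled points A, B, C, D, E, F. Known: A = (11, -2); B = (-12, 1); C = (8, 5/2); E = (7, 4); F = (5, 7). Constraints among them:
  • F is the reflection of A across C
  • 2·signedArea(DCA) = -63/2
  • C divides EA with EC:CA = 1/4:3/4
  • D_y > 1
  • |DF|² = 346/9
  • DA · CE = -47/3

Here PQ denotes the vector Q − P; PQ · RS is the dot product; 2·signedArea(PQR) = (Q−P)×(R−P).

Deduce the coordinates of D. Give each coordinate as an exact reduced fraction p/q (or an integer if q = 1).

D = (4/3, 2)

1. D_x = 4/3  [DA · CE = -47/3 ∩ 2·signedArea(DCA) = -63/2]
2. D_y = 2  [DA · CE = -47/3 ∩ 2·signedArea(DCA) = -63/2]
   → D = (4/3, 2)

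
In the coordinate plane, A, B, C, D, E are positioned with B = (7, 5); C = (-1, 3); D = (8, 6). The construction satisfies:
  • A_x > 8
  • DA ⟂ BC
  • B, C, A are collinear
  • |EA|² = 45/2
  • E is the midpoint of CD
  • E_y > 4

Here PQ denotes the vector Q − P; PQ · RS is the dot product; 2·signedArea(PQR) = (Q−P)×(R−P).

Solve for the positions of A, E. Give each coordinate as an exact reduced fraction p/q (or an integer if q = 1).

A = (139/17, 90/17)
E = (7/2, 9/2)

1. A_x = 139/17  [B, C, A are collinear ∩ DA ⟂ BC]
2. A_y = 90/17  [B, C, A are collinear ∩ DA ⟂ BC]
   → A = (139/17, 90/17)
3. E_x = 7/2  [E is the midpoint of CD]
4. E_y = 9/2  [E is the midpoint of CD]
   → E = (7/2, 9/2)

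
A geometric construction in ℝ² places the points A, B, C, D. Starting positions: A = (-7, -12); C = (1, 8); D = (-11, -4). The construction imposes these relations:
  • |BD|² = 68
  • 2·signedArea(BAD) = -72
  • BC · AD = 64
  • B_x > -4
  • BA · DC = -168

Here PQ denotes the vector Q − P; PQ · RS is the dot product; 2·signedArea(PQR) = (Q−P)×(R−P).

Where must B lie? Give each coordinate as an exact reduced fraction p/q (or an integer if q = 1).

1. B_x = -3  [BA · DC = -168 ∩ BC · AD = 64]
2. B_y = -2  [BA · DC = -168 ∩ BC · AD = 64]
   → B = (-3, -2)

B = (-3, -2)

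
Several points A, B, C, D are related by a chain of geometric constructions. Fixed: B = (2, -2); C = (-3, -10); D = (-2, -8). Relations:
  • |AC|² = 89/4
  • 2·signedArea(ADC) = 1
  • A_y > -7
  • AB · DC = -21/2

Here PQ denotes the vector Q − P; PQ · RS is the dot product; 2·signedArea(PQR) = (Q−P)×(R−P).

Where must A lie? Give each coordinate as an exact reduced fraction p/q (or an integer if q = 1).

A = (-1/2, -6)

1. A_x = -1/2  [AB · DC = -21/2 ∩ 2·signedArea(ADC) = 1]
2. A_y = -6  [AB · DC = -21/2 ∩ 2·signedArea(ADC) = 1]
   → A = (-1/2, -6)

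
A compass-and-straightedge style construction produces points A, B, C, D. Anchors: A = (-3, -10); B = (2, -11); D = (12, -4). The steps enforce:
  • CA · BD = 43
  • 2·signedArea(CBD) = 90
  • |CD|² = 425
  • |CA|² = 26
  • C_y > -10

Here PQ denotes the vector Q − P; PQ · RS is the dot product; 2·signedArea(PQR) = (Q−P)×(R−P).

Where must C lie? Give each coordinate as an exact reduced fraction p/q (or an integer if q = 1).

C = (-8, -9)

1. C_x = -8  [CA · BD = 43 ∩ 2·signedArea(CBD) = 90]
2. C_y = -9  [CA · BD = 43 ∩ 2·signedArea(CBD) = 90]
   → C = (-8, -9)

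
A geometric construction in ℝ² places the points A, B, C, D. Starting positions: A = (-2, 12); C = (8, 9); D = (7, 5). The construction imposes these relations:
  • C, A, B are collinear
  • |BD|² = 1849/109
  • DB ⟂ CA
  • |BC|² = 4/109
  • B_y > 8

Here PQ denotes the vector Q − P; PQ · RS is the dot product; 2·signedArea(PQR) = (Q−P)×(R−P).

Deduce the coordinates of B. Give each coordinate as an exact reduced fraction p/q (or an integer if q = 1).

1. B_x = 892/109  [C, A, B are collinear ∩ DB ⟂ CA]
2. B_y = 975/109  [C, A, B are collinear ∩ DB ⟂ CA]
   → B = (892/109, 975/109)

B = (892/109, 975/109)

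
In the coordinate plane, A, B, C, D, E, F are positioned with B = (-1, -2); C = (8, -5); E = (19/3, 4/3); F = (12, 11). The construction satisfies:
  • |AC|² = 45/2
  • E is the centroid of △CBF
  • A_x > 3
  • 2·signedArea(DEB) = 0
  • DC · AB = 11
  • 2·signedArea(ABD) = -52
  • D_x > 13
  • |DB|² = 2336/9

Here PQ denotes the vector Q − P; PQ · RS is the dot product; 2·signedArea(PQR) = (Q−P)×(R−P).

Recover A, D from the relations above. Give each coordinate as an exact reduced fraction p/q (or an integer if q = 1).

1. D_x = 41/3  [line 10/3·x + -22/3·y + -34/3 = 0 ∩ |DB|² = 2336/9]
2. D_y = 14/3  [line 10/3·x + -22/3·y + -34/3 = 0 ∩ |DB|² = 2336/9]
   → D = (41/3, 14/3)
3. A_x = 7/2  [2·signedArea(ABD) = -52 ∩ DC · AB = 11]
4. A_y = -7/2  [2·signedArea(ABD) = -52 ∩ DC · AB = 11]
   → A = (7/2, -7/2)

A = (7/2, -7/2)
D = (41/3, 14/3)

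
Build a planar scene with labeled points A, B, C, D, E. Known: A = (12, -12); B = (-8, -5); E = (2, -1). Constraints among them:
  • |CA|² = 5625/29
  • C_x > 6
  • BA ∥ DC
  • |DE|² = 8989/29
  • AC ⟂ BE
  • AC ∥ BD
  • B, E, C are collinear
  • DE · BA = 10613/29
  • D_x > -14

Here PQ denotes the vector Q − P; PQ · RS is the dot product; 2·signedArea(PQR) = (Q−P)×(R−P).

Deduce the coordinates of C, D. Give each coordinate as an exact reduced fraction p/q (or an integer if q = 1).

1. C_x = 198/29  [B, E, C are collinear ∩ AC ⟂ BE]
2. C_y = 27/29  [B, E, C are collinear ∩ AC ⟂ BE]
   → C = (198/29, 27/29)
3. D_x = -382/29  [BA ∥ DC ∩ AC ∥ BD]
4. D_y = 230/29  [BA ∥ DC ∩ AC ∥ BD]
   → D = (-382/29, 230/29)

C = (198/29, 27/29)
D = (-382/29, 230/29)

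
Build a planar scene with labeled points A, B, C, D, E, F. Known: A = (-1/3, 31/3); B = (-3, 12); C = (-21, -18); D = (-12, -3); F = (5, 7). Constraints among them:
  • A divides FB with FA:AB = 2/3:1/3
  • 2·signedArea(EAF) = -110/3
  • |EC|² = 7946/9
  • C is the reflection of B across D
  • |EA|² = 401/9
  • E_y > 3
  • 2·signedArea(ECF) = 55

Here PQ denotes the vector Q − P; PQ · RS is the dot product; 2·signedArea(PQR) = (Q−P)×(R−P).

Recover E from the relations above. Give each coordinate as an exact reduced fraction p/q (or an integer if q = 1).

E = (-2/3, 11/3)

1. E_x = -2/3  [2·signedArea(ECF) = 55 ∩ 2·signedArea(EAF) = -110/3]
2. E_y = 11/3  [2·signedArea(ECF) = 55 ∩ 2·signedArea(EAF) = -110/3]
   → E = (-2/3, 11/3)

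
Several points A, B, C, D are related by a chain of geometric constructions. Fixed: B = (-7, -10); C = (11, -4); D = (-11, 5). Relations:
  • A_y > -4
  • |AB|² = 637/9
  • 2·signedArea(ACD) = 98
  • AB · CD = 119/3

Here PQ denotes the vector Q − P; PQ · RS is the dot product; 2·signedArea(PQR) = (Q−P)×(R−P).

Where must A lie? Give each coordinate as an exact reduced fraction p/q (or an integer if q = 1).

A = (-7/3, -3)

1. A_x = -7/3  [AB · CD = 119/3 ∩ 2·signedArea(ACD) = 98]
2. A_y = -3  [AB · CD = 119/3 ∩ 2·signedArea(ACD) = 98]
   → A = (-7/3, -3)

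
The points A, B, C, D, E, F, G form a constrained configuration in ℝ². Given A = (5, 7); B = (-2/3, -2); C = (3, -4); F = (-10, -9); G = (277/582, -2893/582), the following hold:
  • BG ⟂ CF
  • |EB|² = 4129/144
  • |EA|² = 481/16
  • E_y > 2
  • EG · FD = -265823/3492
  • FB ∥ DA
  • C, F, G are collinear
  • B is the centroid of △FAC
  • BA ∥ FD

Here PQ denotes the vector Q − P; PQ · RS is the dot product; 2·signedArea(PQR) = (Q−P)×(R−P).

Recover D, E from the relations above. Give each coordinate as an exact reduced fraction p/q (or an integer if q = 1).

D = (-13/3, 0)
E = (5/4, 3)

1. D_x = -13/3  [FB ∥ DA ∩ BA ∥ FD]
2. D_y = 0  [FB ∥ DA ∩ BA ∥ FD]
   → D = (-13/3, 0)
3. E_x = 5/4  [line -17/3·x + -9·y + 409/12 = 0 ∩ |EA|² = 481/16]
4. E_y = 3  [line -17/3·x + -9·y + 409/12 = 0 ∩ |EA|² = 481/16]
   → E = (5/4, 3)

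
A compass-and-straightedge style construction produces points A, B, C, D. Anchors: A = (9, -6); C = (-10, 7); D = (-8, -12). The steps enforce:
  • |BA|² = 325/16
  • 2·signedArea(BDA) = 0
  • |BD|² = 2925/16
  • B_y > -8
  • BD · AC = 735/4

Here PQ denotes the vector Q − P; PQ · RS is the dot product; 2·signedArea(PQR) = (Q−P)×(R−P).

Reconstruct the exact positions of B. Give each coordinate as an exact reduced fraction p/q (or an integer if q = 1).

1. B_x = 19/4  [2·signedArea(BDA) = 0 ∩ BD · AC = 735/4]
2. B_y = -15/2  [2·signedArea(BDA) = 0 ∩ BD · AC = 735/4]
   → B = (19/4, -15/2)

B = (19/4, -15/2)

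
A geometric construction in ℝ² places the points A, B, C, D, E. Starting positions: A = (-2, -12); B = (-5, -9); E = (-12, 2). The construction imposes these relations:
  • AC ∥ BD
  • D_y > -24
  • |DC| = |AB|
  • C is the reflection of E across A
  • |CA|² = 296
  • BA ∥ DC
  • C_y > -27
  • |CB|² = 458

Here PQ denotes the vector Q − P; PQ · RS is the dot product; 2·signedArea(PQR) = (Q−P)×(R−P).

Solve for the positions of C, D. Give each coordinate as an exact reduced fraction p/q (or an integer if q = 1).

C = (8, -26)
D = (5, -23)

1. C_x = 8  [C is the reflection of E across A]
2. C_y = -26  [C is the reflection of E across A]
   → C = (8, -26)
3. D_x = 5  [BA ∥ DC ∩ AC ∥ BD]
4. D_y = -23  [BA ∥ DC ∩ AC ∥ BD]
   → D = (5, -23)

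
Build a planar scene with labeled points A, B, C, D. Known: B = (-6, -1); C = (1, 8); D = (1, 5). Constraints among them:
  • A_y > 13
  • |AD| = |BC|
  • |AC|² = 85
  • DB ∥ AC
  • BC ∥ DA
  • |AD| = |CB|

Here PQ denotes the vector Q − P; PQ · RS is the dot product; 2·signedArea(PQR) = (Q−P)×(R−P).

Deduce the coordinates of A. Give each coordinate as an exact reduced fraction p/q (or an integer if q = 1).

A = (8, 14)

1. A_x = 8  [DB ∥ AC ∩ BC ∥ DA]
2. A_y = 14  [DB ∥ AC ∩ BC ∥ DA]
   → A = (8, 14)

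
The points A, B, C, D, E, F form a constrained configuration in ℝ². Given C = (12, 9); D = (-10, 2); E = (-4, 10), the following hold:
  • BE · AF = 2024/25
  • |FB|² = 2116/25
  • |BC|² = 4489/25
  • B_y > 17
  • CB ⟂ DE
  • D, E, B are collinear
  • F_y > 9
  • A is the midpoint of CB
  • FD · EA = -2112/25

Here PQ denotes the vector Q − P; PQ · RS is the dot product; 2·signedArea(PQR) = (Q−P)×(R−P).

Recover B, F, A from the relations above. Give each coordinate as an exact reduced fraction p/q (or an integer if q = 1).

1. B_x = 32/25  [D, E, B are collinear ∩ CB ⟂ DE]
2. B_y = 426/25  [D, E, B are collinear ∩ CB ⟂ DE]
   → B = (32/25, 426/25)
3. A_x = 166/25  [A is the midpoint of CB]
4. A_y = 651/50  [A is the midpoint of CB]
   → A = (166/25, 651/50)
5. F_x = -106/25  [FD · EA = -2112/25 ∩ BE · AF = 2024/25]
6. F_y = 242/25  [FD · EA = -2112/25 ∩ BE · AF = 2024/25]
   → F = (-106/25, 242/25)

A = (166/25, 651/50)
B = (32/25, 426/25)
F = (-106/25, 242/25)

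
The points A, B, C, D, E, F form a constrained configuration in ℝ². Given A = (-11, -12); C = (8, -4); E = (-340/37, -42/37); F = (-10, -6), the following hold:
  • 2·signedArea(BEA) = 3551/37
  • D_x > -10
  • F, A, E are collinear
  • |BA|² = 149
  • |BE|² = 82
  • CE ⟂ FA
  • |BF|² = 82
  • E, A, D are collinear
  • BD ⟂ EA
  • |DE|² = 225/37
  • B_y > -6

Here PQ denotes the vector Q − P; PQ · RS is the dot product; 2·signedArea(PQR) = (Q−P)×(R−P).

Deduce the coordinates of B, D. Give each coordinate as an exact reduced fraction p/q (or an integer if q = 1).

B = (-1, -5)
D = (-355/37, -132/37)

1. B_x = -1  [line 402/37·x + -67/37·y + 67/37 = 0 ∩ |BF|² = 82]
2. B_y = -5  [line 402/37·x + -67/37·y + 67/37 = 0 ∩ |BF|² = 82]
   → B = (-1, -5)
3. D_x = -355/37  [E, A, D are collinear ∩ BD ⟂ EA]
4. D_y = -132/37  [E, A, D are collinear ∩ BD ⟂ EA]
   → D = (-355/37, -132/37)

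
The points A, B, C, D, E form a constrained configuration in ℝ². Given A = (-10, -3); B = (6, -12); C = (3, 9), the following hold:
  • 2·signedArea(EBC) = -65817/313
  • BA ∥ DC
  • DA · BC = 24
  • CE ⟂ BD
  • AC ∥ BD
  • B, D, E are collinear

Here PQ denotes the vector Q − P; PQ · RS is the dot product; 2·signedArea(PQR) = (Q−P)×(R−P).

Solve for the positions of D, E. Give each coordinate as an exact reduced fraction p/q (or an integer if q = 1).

1. D_x = 19  [BA ∥ DC ∩ AC ∥ BD]
2. D_y = 0  [BA ∥ DC ∩ AC ∥ BD]
   → D = (19, 0)
3. E_x = 4647/313  [B, D, E are collinear ∩ CE ⟂ BD]
4. E_y = -1200/313  [B, D, E are collinear ∩ CE ⟂ BD]
   → E = (4647/313, -1200/313)

D = (19, 0)
E = (4647/313, -1200/313)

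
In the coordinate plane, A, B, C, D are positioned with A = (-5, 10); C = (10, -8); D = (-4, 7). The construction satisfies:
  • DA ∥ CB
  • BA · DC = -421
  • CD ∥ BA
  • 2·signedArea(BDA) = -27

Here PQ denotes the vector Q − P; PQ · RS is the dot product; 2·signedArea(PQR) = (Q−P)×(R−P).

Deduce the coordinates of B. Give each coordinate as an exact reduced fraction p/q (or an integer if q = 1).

B = (9, -5)

1. B_x = 9  [CD ∥ BA ∩ DA ∥ CB]
2. B_y = -5  [CD ∥ BA ∩ DA ∥ CB]
   → B = (9, -5)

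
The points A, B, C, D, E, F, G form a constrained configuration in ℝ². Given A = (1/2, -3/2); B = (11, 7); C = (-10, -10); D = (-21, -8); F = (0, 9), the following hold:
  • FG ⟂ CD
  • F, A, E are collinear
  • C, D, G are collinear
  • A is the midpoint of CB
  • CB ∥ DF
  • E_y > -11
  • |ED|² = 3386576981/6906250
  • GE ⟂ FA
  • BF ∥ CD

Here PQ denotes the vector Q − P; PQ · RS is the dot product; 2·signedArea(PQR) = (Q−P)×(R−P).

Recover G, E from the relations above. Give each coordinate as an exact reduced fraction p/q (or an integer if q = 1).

E = (52441/55250, -604011/55250)
G = (-458/125, -1394/125)

1. G_x = -458/125  [C, D, G are collinear ∩ FG ⟂ CD]
2. G_y = -1394/125  [C, D, G are collinear ∩ FG ⟂ CD]
   → G = (-458/125, -1394/125)
3. E_x = 52441/55250  [F, A, E are collinear ∩ GE ⟂ FA]
4. E_y = -604011/55250  [F, A, E are collinear ∩ GE ⟂ FA]
   → E = (52441/55250, -604011/55250)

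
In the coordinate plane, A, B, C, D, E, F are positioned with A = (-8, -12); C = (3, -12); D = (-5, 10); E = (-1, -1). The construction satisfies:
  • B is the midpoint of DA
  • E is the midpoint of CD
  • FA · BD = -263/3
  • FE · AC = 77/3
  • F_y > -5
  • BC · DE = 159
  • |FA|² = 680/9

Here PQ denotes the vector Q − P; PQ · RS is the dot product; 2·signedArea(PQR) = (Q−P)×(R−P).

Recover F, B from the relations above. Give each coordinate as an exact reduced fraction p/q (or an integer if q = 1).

1. F_x = -10/3  [FE · AC = 77/3]
2. F_y = -14/3  [|FA|² = 680/9]
   → F = (-10/3, -14/3)
3. B_x = -13/2  [FA · BD = -263/3 ∩ B is the midpoint of DA]
4. B_y = -1  [FA · BD = -263/3 ∩ B is the midpoint of DA]
   → B = (-13/2, -1)

B = (-13/2, -1)
F = (-10/3, -14/3)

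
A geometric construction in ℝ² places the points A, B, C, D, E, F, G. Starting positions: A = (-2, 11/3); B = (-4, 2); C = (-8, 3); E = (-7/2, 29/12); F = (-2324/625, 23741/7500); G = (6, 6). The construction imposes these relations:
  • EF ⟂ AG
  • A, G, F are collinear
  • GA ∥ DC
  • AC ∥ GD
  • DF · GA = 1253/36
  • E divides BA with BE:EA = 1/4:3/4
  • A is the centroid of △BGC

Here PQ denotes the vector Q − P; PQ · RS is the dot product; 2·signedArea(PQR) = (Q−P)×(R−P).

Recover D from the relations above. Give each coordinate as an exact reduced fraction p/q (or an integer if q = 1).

1. D_x = 0  [GA ∥ DC ∩ AC ∥ GD]
2. D_y = 16/3  [GA ∥ DC ∩ AC ∥ GD]
   → D = (0, 16/3)

D = (0, 16/3)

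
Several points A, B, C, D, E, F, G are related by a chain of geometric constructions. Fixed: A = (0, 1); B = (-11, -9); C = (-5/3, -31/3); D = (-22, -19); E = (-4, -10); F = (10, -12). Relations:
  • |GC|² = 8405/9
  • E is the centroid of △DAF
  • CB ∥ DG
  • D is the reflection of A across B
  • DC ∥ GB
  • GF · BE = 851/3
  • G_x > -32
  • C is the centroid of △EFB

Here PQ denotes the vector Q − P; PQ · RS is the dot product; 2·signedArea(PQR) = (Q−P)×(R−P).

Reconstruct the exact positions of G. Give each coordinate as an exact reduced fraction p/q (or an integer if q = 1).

1. G_x = -94/3  [DC ∥ GB ∩ CB ∥ DG]
2. G_y = -53/3  [DC ∥ GB ∩ CB ∥ DG]
   → G = (-94/3, -53/3)

G = (-94/3, -53/3)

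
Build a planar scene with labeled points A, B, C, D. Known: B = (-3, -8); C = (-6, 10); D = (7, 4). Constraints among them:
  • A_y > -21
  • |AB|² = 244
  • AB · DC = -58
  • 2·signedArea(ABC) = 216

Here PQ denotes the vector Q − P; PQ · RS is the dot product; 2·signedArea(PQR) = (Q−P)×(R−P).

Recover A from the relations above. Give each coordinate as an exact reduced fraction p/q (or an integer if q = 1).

1. A_x = -13  [AB · DC = -58 ∩ 2·signedArea(ABC) = 216]
2. A_y = -20  [AB · DC = -58 ∩ 2·signedArea(ABC) = 216]
   → A = (-13, -20)

A = (-13, -20)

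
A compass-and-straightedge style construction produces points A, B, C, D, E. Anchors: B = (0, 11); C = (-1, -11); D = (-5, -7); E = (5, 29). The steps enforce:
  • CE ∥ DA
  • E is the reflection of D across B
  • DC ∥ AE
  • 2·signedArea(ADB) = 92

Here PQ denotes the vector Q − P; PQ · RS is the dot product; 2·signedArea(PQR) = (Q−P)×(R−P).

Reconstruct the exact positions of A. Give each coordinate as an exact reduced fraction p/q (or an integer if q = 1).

1. A_x = 1  [DC ∥ AE ∩ CE ∥ DA]
2. A_y = 33  [DC ∥ AE ∩ CE ∥ DA]
   → A = (1, 33)

A = (1, 33)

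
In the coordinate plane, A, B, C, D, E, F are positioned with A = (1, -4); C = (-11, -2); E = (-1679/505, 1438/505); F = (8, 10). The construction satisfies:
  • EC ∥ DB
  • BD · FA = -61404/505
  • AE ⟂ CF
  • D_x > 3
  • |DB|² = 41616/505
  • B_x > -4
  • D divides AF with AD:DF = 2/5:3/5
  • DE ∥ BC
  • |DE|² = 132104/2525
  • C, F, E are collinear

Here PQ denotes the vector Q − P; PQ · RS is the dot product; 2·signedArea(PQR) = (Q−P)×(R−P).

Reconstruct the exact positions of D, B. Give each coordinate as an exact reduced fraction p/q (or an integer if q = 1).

B = (-1957/505, -328/101)
D = (19/5, 8/5)

1. D_x = 19/5  [D divides AF with AD:DF = 2/5:3/5]
2. D_y = 8/5  [D divides AF with AD:DF = 2/5:3/5]
   → D = (19/5, 8/5)
3. B_x = -1957/505  [DE ∥ BC ∩ EC ∥ DB]
4. B_y = -328/101  [DE ∥ BC ∩ EC ∥ DB]
   → B = (-1957/505, -328/101)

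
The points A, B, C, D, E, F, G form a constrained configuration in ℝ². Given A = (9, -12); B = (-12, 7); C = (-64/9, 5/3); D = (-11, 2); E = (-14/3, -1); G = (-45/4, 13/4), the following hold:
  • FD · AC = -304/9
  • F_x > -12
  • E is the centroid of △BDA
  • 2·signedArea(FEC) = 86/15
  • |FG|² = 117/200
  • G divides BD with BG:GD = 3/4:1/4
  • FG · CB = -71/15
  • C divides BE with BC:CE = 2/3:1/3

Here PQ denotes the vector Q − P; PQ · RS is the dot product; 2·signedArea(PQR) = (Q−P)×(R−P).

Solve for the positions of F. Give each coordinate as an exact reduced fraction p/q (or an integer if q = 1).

F = (-57/5, 4)

1. F_x = -57/5  [FD · AC = -304/9 ∩ FG · CB = -71/15]
2. F_y = 4  [FD · AC = -304/9 ∩ FG · CB = -71/15]
   → F = (-57/5, 4)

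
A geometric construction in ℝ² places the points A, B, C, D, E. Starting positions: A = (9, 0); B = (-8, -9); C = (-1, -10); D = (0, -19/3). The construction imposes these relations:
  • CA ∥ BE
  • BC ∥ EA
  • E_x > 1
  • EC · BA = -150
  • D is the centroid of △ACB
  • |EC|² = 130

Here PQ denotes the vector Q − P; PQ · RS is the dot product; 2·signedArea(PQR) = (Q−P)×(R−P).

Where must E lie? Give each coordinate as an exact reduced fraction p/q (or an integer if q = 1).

E = (2, 1)

1. E_x = 2  [BC ∥ EA ∩ CA ∥ BE]
2. E_y = 1  [BC ∥ EA ∩ CA ∥ BE]
   → E = (2, 1)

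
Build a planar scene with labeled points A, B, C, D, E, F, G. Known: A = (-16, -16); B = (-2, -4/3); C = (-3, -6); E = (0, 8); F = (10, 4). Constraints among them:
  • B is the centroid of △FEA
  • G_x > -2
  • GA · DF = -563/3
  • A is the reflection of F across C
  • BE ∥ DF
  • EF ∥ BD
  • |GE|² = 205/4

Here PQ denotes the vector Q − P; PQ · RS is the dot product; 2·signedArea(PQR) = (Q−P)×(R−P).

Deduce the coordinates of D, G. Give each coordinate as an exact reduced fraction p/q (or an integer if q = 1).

D = (8, -16/3)
G = (-3/2, 1)

1. D_x = 8  [BE ∥ DF ∩ EF ∥ BD]
2. D_y = -16/3  [BE ∥ DF ∩ EF ∥ BD]
   → D = (8, -16/3)
3. G_x = -3/2  [line -2·x + -28/3·y + 19/3 = 0 ∩ |GE|² = 205/4]
4. G_y = 1  [line -2·x + -28/3·y + 19/3 = 0 ∩ |GE|² = 205/4]
   → G = (-3/2, 1)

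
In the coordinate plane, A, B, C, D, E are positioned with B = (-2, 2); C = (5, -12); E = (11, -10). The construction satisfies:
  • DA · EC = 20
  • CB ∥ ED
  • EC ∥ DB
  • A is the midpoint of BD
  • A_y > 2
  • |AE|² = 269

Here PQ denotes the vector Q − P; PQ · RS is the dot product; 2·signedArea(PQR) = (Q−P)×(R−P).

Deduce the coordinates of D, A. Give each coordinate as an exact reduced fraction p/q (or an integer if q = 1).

1. D_x = 4  [EC ∥ DB ∩ CB ∥ ED]
2. D_y = 4  [EC ∥ DB ∩ CB ∥ ED]
   → D = (4, 4)
3. A_x = 1  [A is the midpoint of BD]
4. A_y = 3  [A is the midpoint of BD]
   → A = (1, 3)

A = (1, 3)
D = (4, 4)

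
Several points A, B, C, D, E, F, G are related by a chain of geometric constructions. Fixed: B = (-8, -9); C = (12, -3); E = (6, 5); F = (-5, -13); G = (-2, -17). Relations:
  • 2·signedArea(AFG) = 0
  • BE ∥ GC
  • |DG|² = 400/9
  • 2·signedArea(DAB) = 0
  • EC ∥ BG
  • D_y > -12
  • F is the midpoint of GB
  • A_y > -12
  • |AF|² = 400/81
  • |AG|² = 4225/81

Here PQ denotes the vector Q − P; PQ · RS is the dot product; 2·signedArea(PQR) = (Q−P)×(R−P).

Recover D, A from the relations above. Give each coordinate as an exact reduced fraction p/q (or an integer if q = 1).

1. A_x = -19/3  [line 4·x + 3·y + 59 = 0 ∩ |AF|² = 400/81]
2. A_y = -101/9  [line 4·x + 3·y + 59 = 0 ∩ |AF|² = 400/81]
   → A = (-19/3, -101/9)
3. D_x = -6  [line -20/9·x + -5/3·y + -295/9 = 0 ∩ |DG|² = 400/9]
4. D_y = -35/3  [line -20/9·x + -5/3·y + -295/9 = 0 ∩ |DG|² = 400/9]
   → D = (-6, -35/3)

A = (-19/3, -101/9)
D = (-6, -35/3)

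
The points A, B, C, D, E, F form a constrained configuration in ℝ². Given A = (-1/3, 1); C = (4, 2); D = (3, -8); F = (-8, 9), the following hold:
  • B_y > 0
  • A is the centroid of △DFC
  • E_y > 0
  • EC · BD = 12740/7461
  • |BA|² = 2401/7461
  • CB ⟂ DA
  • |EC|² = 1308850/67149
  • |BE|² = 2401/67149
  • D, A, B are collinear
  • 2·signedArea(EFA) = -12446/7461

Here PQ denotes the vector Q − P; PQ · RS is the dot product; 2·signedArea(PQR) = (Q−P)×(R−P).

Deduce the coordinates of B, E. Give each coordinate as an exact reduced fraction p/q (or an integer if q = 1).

B = (-113/829, 388/829)
E = (-1507/7461, 535/829)

1. B_x = -113/829  [D, A, B are collinear ∩ CB ⟂ DA]
2. B_y = 388/829  [D, A, B are collinear ∩ CB ⟂ DA]
   → B = (-113/829, 388/829)
3. E_x = -1507/7461  [2·signedArea(EFA) = -12446/7461 ∩ EC · BD = 12740/7461]
4. E_y = 535/829  [2·signedArea(EFA) = -12446/7461 ∩ EC · BD = 12740/7461]
   → E = (-1507/7461, 535/829)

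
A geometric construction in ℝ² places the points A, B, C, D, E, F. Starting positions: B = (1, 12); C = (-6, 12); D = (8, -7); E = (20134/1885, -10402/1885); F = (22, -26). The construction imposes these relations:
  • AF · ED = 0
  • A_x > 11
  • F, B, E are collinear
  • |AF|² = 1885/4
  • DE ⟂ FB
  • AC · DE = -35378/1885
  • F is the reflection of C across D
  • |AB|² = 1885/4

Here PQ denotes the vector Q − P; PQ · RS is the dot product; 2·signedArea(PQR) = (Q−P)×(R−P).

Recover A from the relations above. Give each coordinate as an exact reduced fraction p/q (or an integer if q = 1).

1. A_x = 23/2  [line 5054/1885·x + 2793/1885·y + -266/13 = 0 ∩ |AB|² = 1885/4]
2. A_y = -7  [line 5054/1885·x + 2793/1885·y + -266/13 = 0 ∩ |AB|² = 1885/4]
   → A = (23/2, -7)

A = (23/2, -7)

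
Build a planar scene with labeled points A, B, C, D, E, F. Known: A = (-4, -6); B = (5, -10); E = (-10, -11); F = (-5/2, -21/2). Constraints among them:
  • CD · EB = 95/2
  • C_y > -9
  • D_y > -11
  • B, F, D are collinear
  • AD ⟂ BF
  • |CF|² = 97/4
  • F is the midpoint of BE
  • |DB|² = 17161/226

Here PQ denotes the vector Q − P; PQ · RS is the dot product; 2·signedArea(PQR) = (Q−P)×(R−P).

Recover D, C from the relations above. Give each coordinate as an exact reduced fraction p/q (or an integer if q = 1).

1. D_x = -835/226  [B, F, D are collinear ∩ AD ⟂ BF]
2. D_y = -2391/226  [B, F, D are collinear ∩ AD ⟂ BF]
   → D = (-835/226, -2391/226)
3. C_x = -7  [line -15·x + -1·y + -227/2 = 0 ∩ |CF|² = 97/4]
4. C_y = -17/2  [line -15·x + -1·y + -227/2 = 0 ∩ |CF|² = 97/4]
   → C = (-7, -17/2)

C = (-7, -17/2)
D = (-835/226, -2391/226)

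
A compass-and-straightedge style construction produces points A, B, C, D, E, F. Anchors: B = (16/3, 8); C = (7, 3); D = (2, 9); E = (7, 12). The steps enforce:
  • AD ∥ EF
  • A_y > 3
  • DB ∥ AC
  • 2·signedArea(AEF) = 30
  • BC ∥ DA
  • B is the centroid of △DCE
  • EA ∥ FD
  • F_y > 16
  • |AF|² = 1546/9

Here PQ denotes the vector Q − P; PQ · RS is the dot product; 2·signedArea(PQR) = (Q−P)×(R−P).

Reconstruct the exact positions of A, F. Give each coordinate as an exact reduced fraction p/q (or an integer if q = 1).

1. A_x = 11/3  [DB ∥ AC ∩ BC ∥ DA]
2. A_y = 4  [DB ∥ AC ∩ BC ∥ DA]
   → A = (11/3, 4)
3. F_x = 16/3  [EA ∥ FD ∩ AD ∥ EF]
4. F_y = 17  [EA ∥ FD ∩ AD ∥ EF]
   → F = (16/3, 17)

A = (11/3, 4)
F = (16/3, 17)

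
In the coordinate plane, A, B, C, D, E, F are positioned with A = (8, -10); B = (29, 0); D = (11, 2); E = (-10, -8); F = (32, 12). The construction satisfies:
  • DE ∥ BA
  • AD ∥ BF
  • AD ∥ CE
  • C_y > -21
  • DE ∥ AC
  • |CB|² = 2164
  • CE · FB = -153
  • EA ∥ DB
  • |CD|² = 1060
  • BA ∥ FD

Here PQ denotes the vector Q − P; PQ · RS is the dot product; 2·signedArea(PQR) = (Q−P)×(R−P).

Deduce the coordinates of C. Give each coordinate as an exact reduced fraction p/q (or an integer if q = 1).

C = (-13, -20)

1. C_x = -13  [AD ∥ CE ∩ DE ∥ AC]
2. C_y = -20  [AD ∥ CE ∩ DE ∥ AC]
   → C = (-13, -20)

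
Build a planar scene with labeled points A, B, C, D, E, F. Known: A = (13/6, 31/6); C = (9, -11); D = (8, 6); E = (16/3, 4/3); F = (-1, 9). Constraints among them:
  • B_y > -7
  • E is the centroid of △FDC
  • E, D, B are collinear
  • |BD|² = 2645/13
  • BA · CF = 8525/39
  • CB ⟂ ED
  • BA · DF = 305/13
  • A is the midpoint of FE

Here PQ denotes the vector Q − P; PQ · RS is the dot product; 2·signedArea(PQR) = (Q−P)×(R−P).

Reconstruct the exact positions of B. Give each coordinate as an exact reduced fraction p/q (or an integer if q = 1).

B = (12/13, -83/13)

1. B_x = 12/13  [E, D, B are collinear ∩ CB ⟂ ED]
2. B_y = -83/13  [E, D, B are collinear ∩ CB ⟂ ED]
   → B = (12/13, -83/13)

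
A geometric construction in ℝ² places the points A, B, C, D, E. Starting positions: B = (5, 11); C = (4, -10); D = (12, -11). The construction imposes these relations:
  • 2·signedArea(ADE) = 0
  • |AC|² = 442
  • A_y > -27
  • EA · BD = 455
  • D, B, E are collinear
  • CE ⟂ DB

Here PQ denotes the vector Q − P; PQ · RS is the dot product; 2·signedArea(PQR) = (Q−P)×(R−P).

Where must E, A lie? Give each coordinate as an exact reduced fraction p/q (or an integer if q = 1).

A = (695/41, -1089/41)
E = (450/41, -319/41)

1. E_x = 450/41  [D, B, E are collinear ∩ CE ⟂ DB]
2. E_y = -319/41  [D, B, E are collinear ∩ CE ⟂ DB]
   → E = (450/41, -319/41)
3. A_x = 695/41  [2·signedArea(ADE) = 0 ∩ EA · BD = 455]
4. A_y = -1089/41  [2·signedArea(ADE) = 0 ∩ EA · BD = 455]
   → A = (695/41, -1089/41)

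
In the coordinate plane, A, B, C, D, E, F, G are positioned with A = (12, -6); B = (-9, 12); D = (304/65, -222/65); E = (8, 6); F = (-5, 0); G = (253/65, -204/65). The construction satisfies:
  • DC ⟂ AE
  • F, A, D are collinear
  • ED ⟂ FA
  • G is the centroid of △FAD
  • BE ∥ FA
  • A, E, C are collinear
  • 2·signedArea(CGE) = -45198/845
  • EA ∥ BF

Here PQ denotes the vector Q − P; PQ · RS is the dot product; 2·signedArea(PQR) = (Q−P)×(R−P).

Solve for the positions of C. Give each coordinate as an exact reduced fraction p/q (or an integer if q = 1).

C = (682/65, -96/65)

1. C_x = 682/65  [A, E, C are collinear ∩ DC ⟂ AE]
2. C_y = -96/65  [A, E, C are collinear ∩ DC ⟂ AE]
   → C = (682/65, -96/65)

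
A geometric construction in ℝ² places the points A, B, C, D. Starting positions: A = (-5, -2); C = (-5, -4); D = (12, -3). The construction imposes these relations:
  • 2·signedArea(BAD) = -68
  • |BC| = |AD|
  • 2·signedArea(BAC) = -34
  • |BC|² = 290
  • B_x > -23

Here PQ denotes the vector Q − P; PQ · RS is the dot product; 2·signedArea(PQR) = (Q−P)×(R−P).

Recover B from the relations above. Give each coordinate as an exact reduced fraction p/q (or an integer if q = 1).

1. B_x = -22  [2·signedArea(BAC) = -34 ∩ 2·signedArea(BAD) = -68]
2. B_y = -5  [2·signedArea(BAC) = -34 ∩ 2·signedArea(BAD) = -68]
   → B = (-22, -5)

B = (-22, -5)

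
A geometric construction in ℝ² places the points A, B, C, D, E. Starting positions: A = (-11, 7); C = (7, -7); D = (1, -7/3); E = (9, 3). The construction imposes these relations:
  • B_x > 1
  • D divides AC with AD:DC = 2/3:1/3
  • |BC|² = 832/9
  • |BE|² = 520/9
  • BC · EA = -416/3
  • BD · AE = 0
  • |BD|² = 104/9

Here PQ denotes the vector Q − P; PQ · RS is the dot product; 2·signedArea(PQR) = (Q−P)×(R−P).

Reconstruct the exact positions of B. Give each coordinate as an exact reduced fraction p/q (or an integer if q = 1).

B = (5/3, 1)

1. B_x = 5/3  [line -20·x + 4·y + 88/3 = 0 ∩ |BC|² = 832/9]
2. B_y = 1  [line -20·x + 4·y + 88/3 = 0 ∩ |BC|² = 832/9]
   → B = (5/3, 1)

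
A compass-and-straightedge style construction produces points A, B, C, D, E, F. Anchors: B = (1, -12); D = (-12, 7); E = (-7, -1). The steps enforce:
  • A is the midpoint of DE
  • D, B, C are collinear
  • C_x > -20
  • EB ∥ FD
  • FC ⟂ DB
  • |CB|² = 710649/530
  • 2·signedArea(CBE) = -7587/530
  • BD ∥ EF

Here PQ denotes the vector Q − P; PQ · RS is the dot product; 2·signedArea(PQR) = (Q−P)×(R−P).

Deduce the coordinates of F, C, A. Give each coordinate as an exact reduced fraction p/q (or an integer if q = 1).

1. F_x = -20  [EB ∥ FD ∩ BD ∥ EF]
2. F_y = 18  [EB ∥ FD ∩ BD ∥ EF]
   → F = (-20, 18)
3. C_x = -10429/530  [D, B, C are collinear ∩ FC ⟂ DB]
4. C_y = 9657/530  [D, B, C are collinear ∩ FC ⟂ DB]
   → C = (-10429/530, 9657/530)
5. A_x = -19/2  [A is the midpoint of DE]
6. A_y = 3  [A is the midpoint of DE]
   → A = (-19/2, 3)

A = (-19/2, 3)
C = (-10429/530, 9657/530)
F = (-20, 18)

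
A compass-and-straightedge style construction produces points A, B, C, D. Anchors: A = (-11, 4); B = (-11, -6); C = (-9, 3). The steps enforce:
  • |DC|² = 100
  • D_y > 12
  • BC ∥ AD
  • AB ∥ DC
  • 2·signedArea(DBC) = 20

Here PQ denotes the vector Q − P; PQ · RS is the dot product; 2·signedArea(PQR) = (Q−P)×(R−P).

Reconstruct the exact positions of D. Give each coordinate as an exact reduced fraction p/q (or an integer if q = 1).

D = (-9, 13)

1. D_x = -9  [AB ∥ DC ∩ BC ∥ AD]
2. D_y = 13  [AB ∥ DC ∩ BC ∥ AD]
   → D = (-9, 13)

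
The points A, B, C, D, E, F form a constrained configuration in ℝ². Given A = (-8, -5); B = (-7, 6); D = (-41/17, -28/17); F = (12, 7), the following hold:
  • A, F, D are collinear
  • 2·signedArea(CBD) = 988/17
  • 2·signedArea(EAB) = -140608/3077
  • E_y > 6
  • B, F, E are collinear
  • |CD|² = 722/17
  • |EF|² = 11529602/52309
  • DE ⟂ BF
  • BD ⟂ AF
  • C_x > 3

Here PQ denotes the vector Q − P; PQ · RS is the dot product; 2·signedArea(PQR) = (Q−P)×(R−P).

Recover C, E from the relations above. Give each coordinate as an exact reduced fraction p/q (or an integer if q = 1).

C = (54/17, 29/17)
E = (-8695/3077, 19138/3077)

1. C_x = 54/17  [line 130/17·x + 78/17·y + -546/17 = 0 ∩ |CD|² = 722/17]
2. C_y = 29/17  [line 130/17·x + 78/17·y + -546/17 = 0 ∩ |CD|² = 722/17]
   → C = (54/17, 29/17)
3. E_x = -8695/3077  [B, F, E are collinear ∩ DE ⟂ BF]
4. E_y = 19138/3077  [B, F, E are collinear ∩ DE ⟂ BF]
   → E = (-8695/3077, 19138/3077)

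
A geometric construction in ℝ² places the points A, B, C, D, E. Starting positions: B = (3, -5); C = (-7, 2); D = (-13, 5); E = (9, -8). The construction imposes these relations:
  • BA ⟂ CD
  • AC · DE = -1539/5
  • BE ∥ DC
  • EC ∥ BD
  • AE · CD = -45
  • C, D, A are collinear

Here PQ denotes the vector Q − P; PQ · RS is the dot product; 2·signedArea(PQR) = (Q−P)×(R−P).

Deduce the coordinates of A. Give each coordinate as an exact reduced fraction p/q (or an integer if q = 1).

1. A_x = 19/5  [C, D, A are collinear ∩ BA ⟂ CD]
2. A_y = -17/5  [C, D, A are collinear ∩ BA ⟂ CD]
   → A = (19/5, -17/5)

A = (19/5, -17/5)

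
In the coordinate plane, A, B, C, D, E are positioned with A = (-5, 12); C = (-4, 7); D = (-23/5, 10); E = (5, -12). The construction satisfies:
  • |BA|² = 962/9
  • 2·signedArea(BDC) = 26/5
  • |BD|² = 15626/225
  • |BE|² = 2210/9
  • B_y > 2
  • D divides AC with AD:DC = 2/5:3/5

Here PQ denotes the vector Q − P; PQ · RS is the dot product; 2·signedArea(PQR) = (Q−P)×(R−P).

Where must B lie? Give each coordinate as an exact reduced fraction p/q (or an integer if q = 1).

1. B_x = -4/3  [line 3·x + 3/5·y + 13/5 = 0 ∩ |BE|² = 2210/9]
2. B_y = 7/3  [line 3·x + 3/5·y + 13/5 = 0 ∩ |BE|² = 2210/9]
   → B = (-4/3, 7/3)

B = (-4/3, 7/3)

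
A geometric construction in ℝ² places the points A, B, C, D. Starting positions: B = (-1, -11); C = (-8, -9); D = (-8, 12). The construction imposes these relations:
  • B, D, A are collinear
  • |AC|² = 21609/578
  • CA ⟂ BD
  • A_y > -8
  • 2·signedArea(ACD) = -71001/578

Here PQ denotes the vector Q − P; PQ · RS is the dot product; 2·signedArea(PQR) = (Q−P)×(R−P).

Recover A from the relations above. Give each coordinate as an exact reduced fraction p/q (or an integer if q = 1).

1. A_x = -1243/578  [B, D, A are collinear ∩ CA ⟂ BD]
2. A_y = -4173/578  [B, D, A are collinear ∩ CA ⟂ BD]
   → A = (-1243/578, -4173/578)

A = (-1243/578, -4173/578)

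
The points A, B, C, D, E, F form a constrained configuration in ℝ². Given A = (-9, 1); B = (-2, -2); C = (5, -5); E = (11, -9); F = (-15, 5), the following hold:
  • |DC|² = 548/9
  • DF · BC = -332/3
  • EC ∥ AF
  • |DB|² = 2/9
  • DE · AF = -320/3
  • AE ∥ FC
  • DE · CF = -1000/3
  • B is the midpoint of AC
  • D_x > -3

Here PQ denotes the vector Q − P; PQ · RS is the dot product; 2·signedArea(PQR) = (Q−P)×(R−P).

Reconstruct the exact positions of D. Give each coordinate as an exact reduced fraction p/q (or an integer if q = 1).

1. D_x = -7/3  [DE · AF = -320/3 ∩ DF · BC = -332/3]
2. D_y = -7/3  [DE · AF = -320/3 ∩ DF · BC = -332/3]
   → D = (-7/3, -7/3)

D = (-7/3, -7/3)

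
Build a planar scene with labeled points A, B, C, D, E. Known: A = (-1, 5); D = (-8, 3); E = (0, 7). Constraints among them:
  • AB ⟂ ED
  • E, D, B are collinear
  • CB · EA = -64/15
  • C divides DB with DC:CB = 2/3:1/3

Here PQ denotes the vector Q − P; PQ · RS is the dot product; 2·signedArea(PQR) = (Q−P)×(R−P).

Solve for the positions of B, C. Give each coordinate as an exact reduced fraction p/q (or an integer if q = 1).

B = (-8/5, 31/5)
C = (-56/15, 77/15)

1. B_x = -8/5  [E, D, B are collinear ∩ AB ⟂ ED]
2. B_y = 31/5  [E, D, B are collinear ∩ AB ⟂ ED]
   → B = (-8/5, 31/5)
3. C_x = -56/15  [C divides DB with DC:CB = 2/3:1/3]
4. C_y = 77/15  [C divides DB with DC:CB = 2/3:1/3]
   → C = (-56/15, 77/15)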